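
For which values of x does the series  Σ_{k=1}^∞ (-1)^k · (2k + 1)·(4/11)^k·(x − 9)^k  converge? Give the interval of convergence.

(25/4, 47/4)

By the ratio test, |a_{k+1}/a_k| = [(2(k+1) + 1)/(2k + 1)] · 4/11 → 4/11.
The series converges when 4/11 · |x − 9| < 1, giving R = 11/4.
When x = 47/4, the terms do not tend to 0, so the series diverges.
When x = 25/4, the k-th term does not approach 0; divergence by the term test.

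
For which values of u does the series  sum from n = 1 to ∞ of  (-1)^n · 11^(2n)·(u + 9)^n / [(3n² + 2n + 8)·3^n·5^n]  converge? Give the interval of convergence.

[-1104/121, -1074/121]

Apply the ratio test: |a_{n+1}| / |a_n| = [(3n² + 2n + 8)/(3(n+1)² + 2(n+1) + 8)] · 121/(3·5), which tends to 121/15 as n → ∞.
Hence the series converges for |u + 9| < 1/(121/15) = 15/121, so the radius of convergence is 15/121.
Endpoint u = -1074/121: the terms are on the order of 1/n², so the series converges absolutely by comparison with the p-series (p = 2 > 1).
At u = -1104/121: the series is dominated by a constant times Σ 1/n², which converges (p = 2 > 1).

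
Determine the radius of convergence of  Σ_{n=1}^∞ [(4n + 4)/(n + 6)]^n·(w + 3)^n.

R = 1/4

Root test: |a_n|^(1/n) = (4n + 4)/(n + 6) → 4.
Hence the series converges for |w + 3| < 1/(4) = 1/4, so the radius of convergence is 1/4.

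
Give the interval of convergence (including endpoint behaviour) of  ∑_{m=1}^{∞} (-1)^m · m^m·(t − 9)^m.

{9}

By the Cauchy root test, |a_m|^(1/m) = m → ∞.
Since the m-th root of |a_m| is unbounded, the series converges only at t = 9; R = 0.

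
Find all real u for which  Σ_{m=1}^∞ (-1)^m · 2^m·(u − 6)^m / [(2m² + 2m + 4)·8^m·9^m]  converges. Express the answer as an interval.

[-30, 42]

By the ratio test, |a_{m+1}/a_m| = [(2m² + 2m + 4)/(2(m+1)² + 2(m+1) + 4)] · 2/(8·9) → 1/36.
Hence the series converges for |u − 6| < 1/(1/36) = 36, so the radius of convergence is 36.
At u = 42: absolute convergence follows by limit comparison with Σ 1/m².
At u = -30: the series is dominated by a constant times Σ 1/m², which converges (p = 2 > 1).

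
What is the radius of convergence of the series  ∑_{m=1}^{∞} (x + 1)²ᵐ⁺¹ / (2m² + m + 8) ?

R = 1

Apply the ratio test: |a_{m+1}| / |a_m| = (2m² + m + 8)/(2(m+1)² + (m+1) + 8), which tends to 1 as m → ∞.
Since the exponent of (x + 1) increases by 2 each term, convergence requires |x + 1|² < 1, hence R = 1.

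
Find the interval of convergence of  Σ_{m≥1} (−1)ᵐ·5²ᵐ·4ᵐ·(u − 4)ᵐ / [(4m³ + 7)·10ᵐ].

The ratio of consecutive coefficients is [(4m³ + 7)/(4(m+1)³ + 7)] · 25·4/10 → 10.
The series converges when 10 · |u − 4| < 1, giving R = 1/10.
Check u = 41/10: absolute convergence follows by limit comparison with Σ 1/m³.
Check u = 39/10: absolute convergence follows by limit comparison with Σ 1/m³.

[39/10, 41/10]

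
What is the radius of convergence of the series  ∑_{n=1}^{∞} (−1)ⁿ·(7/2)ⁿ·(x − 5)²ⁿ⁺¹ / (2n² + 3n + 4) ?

R = √14/7

The ratio of consecutive coefficients is [(2n² + 3n + 4)/(2(n+1)² + 3(n+1) + 4)] · 7/2 → 7/2.
Since the exponent of (x − 5) increases by 2 each term, convergence requires |x − 5|² < 2/7, hence R = √14/7.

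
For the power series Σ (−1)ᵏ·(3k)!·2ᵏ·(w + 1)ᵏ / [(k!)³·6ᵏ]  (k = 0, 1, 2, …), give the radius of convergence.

R = 1/9

Ratio test: |a_{k+1}/a_k| = (3k+1)·(3k+2)·(3k+3)/(k+1)³ · 2/6 → 9 as k → ∞.
Convergence for |w + 1| · 9 < 1, i.e. |w + 1| < 1/9. So R = 1/9.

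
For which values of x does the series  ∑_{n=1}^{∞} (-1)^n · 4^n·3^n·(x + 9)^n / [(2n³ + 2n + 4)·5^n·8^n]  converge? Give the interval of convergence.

[-37/3, -17/3]

Apply the ratio test: |a_{n+1}| / |a_n| = [(2n³ + 2n + 4)/(2(n+1)³ + 2(n+1) + 4)] · 4·3/(5·8), which tends to 3/10 as n → ∞.
Thus R = 1/(3/10) = 10/3.
Endpoint x = -17/3: the terms are on the order of 1/n³, so the series converges absolutely by comparison with the p-series (p = 3 > 1).
When x = -37/3, absolute convergence follows by limit comparison with Σ 1/n³.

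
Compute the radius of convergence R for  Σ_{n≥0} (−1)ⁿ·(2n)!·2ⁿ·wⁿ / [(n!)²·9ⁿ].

R = 9/8

The ratio of consecutive coefficients is (2n+1)·(2n+2)/(n+1)² · 2/9 → 8/9.
Convergence for |w| · 8/9 < 1, i.e. |w| < 9/8. So R = 9/8.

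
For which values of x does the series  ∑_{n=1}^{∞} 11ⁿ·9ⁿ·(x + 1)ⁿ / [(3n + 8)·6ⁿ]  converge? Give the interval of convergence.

[-35/33, -31/33)

Apply the ratio test: |a_{n+1}| / |a_n| = [(3n + 8)/(3(n+1) + 8)] · 11·9/6, which tends to 33/2 as n → ∞.
The series converges when 33/2 · |x + 1| < 1, giving R = 2/33.
When x = -31/33, the terms are asymptotic to a nonzero constant times 1/n, so the series diverges by limit comparison with Σ 1/n.
At x = -35/33: the terms alternate in sign and decrease monotonically to 0 in absolute value (size ~ c/n), so the alternating series test gives convergence.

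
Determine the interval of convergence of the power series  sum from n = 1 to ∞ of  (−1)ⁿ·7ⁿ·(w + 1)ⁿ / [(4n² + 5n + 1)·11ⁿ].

Apply the ratio test: |a_{n+1}| / |a_n| = [(4n² + 5n + 1)/(4(n+1)² + 5(n+1) + 1)] · 7/11, which tends to 7/11 as n → ∞.
Thus R = 1/(7/11) = 11/7.
At w = 4/7: the series is dominated by a constant times Σ 1/n², which converges (p = 2 > 1).
Check w = -18/7: the series is dominated by a constant times Σ 1/n², which converges (p = 2 > 1).

[-18/7, 4/7]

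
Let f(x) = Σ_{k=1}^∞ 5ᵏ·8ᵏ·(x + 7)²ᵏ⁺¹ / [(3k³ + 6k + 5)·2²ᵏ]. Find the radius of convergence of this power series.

Ratio test: |a_{k+1}/a_k| = [(3k³ + 6k + 5)/(3(k+1)³ + 6(k+1) + 5)] · 5·8/4 → 10 as k → ∞.
Successive powers of (x + 7) differ by 2, so the series converges when |x + 7|² · 10 < 1, i.e. |x + 7| < √(1/10). So R = √10/10.

R = √10/10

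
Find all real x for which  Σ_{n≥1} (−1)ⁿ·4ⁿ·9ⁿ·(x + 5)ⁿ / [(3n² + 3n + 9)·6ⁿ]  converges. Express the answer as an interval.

[-31/6, -29/6]

Ratio test: |a_{n+1}/a_n| = [(3n² + 3n + 9)/(3(n+1)² + 3(n+1) + 9)] · 4·9/6 → 6 as n → ∞.
Thus R = 1/(6) = 1/6.
Check x = -29/6: absolute convergence follows by limit comparison with Σ 1/n².
At x = -31/6: the series is dominated by a constant times Σ 1/n², which converges (p = 2 > 1).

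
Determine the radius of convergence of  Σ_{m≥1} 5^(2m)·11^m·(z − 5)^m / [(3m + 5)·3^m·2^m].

R = 6/275

The ratio of consecutive coefficients is [(3m + 5)/(3(m+1) + 5)] · 25·11/(3·2) → 275/6.
Convergence for |z − 5| · 275/6 < 1, i.e. |z − 5| < 6/275. So R = 6/275.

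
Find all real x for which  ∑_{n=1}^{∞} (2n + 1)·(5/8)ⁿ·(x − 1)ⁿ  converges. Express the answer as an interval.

(-3/5, 13/5)

Apply the ratio test: |a_{n+1}| / |a_n| = [(2(n+1) + 1)/(2n + 1)] · 5/8, which tends to 5/8 as n → ∞.
Hence the series converges for |x − 1| < 1/(5/8) = 8/5, so the radius of convergence is 8/5.
At x = 13/5: the terms do not tend to 0, so the series diverges.
At x = -3/5: the terms have absolute value of order n, which does not tend to 0, so the series diverges by the divergence test.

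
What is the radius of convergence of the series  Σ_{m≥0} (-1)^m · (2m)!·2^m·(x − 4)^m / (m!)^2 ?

R = 1/8

Apply the ratio test: |a_{m+1}| / |a_m| = (2m+1)·(2m+2)/(m+1)² · 2, which tends to 8 as m → ∞.
The series converges when 8 · |x − 4| < 1, giving R = 1/8.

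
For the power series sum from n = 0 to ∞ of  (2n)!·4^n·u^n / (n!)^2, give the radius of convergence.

Ratio test: |a_{n+1}/a_n| = (2n+1)·(2n+2)/(n+1)² · 4 → 16 as n → ∞.
The series converges when 16 · |u| < 1, giving R = 1/16.

R = 1/16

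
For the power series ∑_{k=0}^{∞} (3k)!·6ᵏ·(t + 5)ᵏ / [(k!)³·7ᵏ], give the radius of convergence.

The ratio of consecutive coefficients is (3k+1)·(3k+2)·(3k+3)/(k+1)³ · 6/7 → 162/7.
Hence the series converges for |t + 5| < 1/(162/7) = 7/162, so the radius of convergence is 7/162.

R = 7/162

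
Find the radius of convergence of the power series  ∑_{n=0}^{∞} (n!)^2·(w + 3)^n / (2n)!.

R = 4

The ratio of consecutive coefficients is (n+1)²/[(2n+1)·(2n+2)] → 1/4.
Thus R = 1/(1/4) = 4.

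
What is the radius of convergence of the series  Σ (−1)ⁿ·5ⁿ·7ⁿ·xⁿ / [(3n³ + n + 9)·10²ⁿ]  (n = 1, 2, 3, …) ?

The ratio of consecutive coefficients is [(3n³ + n + 9)/(3(n+1)³ + (n+1) + 9)] · 5·7/100 → 7/20.
The series converges when 7/20 · |x| < 1, giving R = 20/7.

R = 20/7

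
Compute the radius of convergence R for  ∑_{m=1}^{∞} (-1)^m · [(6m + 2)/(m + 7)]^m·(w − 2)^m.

R = 1/6

By the Cauchy root test, |a_m|^(1/m) = (6m + 2)/(m + 7) → 6.
The series converges when 6 · |w − 2| < 1, giving R = 1/6.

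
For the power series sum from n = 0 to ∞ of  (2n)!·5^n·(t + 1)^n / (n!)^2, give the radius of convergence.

R = 1/20

The ratio of consecutive coefficients is (2n+1)·(2n+2)/(n+1)² · 5 → 20.
Thus R = 1/(20) = 1/20.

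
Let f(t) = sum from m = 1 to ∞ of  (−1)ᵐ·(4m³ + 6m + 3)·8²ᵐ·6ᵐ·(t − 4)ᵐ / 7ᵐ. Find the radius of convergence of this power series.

R = 7/384

Ratio test: |a_{m+1}/a_m| = [(4(m+1)³ + 6(m+1) + 3)/(4m³ + 6m + 3)] · 64·6/7 → 384/7 as m → ∞.
The series converges when 384/7 · |t − 4| < 1, giving R = 7/384.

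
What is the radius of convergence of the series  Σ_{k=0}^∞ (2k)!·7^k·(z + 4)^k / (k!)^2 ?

By the ratio test, |a_{k+1}/a_k| = (2k+1)·(2k+2)/(k+1)² · 7 → 28.
The series converges when 28 · |z + 4| < 1, giving R = 1/28.

R = 1/28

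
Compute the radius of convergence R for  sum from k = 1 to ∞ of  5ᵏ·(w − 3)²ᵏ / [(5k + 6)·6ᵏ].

R = √30/5

Apply the ratio test: |a_{k+1}| / |a_k| = [(5k + 6)/(5(k+1) + 6)] · 5/6, which tends to 5/6 as k → ∞.
Writing y = (w − 3)², the series in y has radius 6/5, so |w − 3| < √(6/5) and R = √30/5.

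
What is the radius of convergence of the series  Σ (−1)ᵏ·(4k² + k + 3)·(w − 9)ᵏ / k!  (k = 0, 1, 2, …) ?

The ratio of consecutive coefficients is (4(k+1)² + (k+1) + 3)/(4k² + k + 3) · 1/(k+1) → 0.
The ratio tends to 0 regardless of w, hence R = ∞.

R = ∞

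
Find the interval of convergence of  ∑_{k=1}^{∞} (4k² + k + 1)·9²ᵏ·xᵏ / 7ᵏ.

Ratio test: |a_{k+1}/a_k| = [(4(k+1)² + (k+1) + 1)/(4k² + k + 1)] · 81/7 → 81/7 as k → ∞.
The series converges when 81/7 · |x| < 1, giving R = 7/81.
When x = 7/81, the terms have absolute value of order k², which does not tend to 0, so the series diverges by the divergence test.
Endpoint x = -7/81: the terms do not tend to 0, so the series diverges.

(-7/81, 7/81)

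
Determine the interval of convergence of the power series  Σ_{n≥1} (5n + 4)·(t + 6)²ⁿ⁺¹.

(-7, -5)

By the ratio test, |a_{n+1}/a_n| = (5(n+1) + 4)/(5n + 4) → 1.
Successive powers of (t + 6) differ by 2, so the series converges when |t + 6|² · 1 < 1, i.e. |t + 6| < √(1) = 1. So R = 1.
When t = -5, the terms do not tend to 0, so the series diverges.
Check t = -7: the terms do not tend to 0, so the series diverges.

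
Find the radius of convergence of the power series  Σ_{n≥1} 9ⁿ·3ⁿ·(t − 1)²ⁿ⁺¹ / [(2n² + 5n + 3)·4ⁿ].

R = 2√3/9

The ratio of consecutive coefficients is [(2n² + 5n + 3)/(2(n+1)² + 5(n+1) + 3)] · 9·3/4 → 27/4.
Writing y = (t − 1)², the series in y has radius 4/27, so |t − 1| < √(4/27) and R = 2√3/9.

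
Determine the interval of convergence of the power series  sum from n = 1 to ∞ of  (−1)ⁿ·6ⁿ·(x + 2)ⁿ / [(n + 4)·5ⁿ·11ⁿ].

The ratio of consecutive coefficients is [(n + 4)/((n+1) + 4)] · 6/(5·11) → 6/55.
Hence the series converges for |x + 2| < 1/(6/55) = 55/6, so the radius of convergence is 55/6.
Check x = 43/6: convergence follows from the alternating series test (terms decrease monotonically to 0).
At x = -67/6: comparison with the harmonic series Σ 1/n shows the series diverges.

(-67/6, 43/6]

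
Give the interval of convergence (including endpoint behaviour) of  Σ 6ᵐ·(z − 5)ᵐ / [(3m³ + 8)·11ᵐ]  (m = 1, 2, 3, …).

[19/6, 41/6]

By the ratio test, |a_{m+1}/a_m| = [(3m³ + 8)/(3(m+1)³ + 8)] · 6/11 → 6/11.
The series converges when 6/11 · |z − 5| < 1, giving R = 11/6.
Endpoint z = 41/6: absolute convergence follows by limit comparison with Σ 1/m³.
At z = 19/6: absolute convergence follows by limit comparison with Σ 1/m³.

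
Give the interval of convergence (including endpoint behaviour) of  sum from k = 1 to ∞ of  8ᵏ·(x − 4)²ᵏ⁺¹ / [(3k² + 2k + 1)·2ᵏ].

[7/2, 9/2]

Ratio test: |a_{k+1}/a_k| = [(3k² + 2k + 1)/(3(k+1)² + 2(k+1) + 1)] · 8/2 → 4 as k → ∞.
Successive powers of (x − 4) differ by 2, so the series converges when |x − 4|² · 4 < 1, i.e. |x − 4| < √(1/4) = 1/2. So R = 1/2.
Endpoint x = 9/2: the series is dominated by a constant times Σ 1/k², which converges (p = 2 > 1).
When x = 7/2, the terms are on the order of 1/k², so the series converges absolutely by comparison with the p-series (p = 2 > 1).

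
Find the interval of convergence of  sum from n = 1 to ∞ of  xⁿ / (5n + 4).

Apply the ratio test: |a_{n+1}| / |a_n| = (5n + 4)/(5(n+1) + 4), which tends to 1 as n → ∞.
Convergence for |x| < 1, so R = 1.
At x = 1: comparison with the harmonic series Σ 1/n shows the series diverges.
At x = -1: the terms alternate in sign and decrease monotonically to 0 in absolute value (size ~ c/n), so the alternating series test gives convergence.

[-1, 1)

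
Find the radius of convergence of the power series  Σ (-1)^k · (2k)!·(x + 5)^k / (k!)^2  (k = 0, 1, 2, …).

Ratio test: |a_{k+1}/a_k| = (2k+1)·(2k+2)/(k+1)² → 4 as k → ∞.
Hence the series converges for |x + 5| < 1/(4) = 1/4, so the radius of convergence is 1/4.

R = 1/4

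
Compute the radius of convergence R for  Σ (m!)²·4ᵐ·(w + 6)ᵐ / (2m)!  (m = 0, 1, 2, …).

R = 1

The ratio of consecutive coefficients is (m+1)²/[(2m+1)·(2m+2)] · 4 → 1.
Hence R = 1.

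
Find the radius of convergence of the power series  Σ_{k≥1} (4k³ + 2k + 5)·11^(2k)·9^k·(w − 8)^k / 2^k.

R = 2/1089

Ratio test: |a_{k+1}/a_k| = [(4(k+1)³ + 2(k+1) + 5)/(4k³ + 2k + 5)] · 121·9/2 → 1089/2 as k → ∞.
Thus R = 1/(1089/2) = 2/1089.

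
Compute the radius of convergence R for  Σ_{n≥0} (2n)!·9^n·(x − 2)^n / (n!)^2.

R = 1/36

Apply the ratio test: |a_{n+1}| / |a_n| = (2n+1)·(2n+2)/(n+1)² · 9, which tends to 36 as n → ∞.
The series converges when 36 · |x − 2| < 1, giving R = 1/36.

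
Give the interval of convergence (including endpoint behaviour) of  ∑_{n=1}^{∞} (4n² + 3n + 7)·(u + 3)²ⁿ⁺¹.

Apply the ratio test: |a_{n+1}| / |a_n| = (4(n+1)² + 3(n+1) + 7)/(4n² + 3n + 7), which tends to 1 as n → ∞.
Writing y = (u + 3)², the series in y has radius 1, so |u + 3| < √(1) = 1 and R = 1.
Endpoint u = -2: the terms do not tend to 0, so the series diverges.
When u = -4, the terms do not tend to 0, so the series diverges.

(-4, -2)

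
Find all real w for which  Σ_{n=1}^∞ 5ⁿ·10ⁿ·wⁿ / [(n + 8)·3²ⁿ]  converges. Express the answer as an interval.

By the ratio test, |a_{n+1}/a_n| = [(n + 8)/((n+1) + 8)] · 5·10/9 → 50/9.
The series converges when 50/9 · |w| < 1, giving R = 9/50.
Check w = 9/50: the terms behave like c/n; limit comparison with the harmonic series gives divergence.
At w = -9/50: the terms alternate in sign and decrease monotonically to 0 in absolute value (size ~ c/n), so the alternating series test gives convergence.

[-9/50, 9/50)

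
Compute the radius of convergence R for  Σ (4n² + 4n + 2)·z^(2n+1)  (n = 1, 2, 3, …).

R = 1

Apply the ratio test: |a_{n+1}| / |a_n| = (4(n+1)² + 4(n+1) + 2)/(4n² + 4n + 2), which tends to 1 as n → ∞.
Since the exponent of z increases by 2 each term, convergence requires |z|² < 1, hence R = 1.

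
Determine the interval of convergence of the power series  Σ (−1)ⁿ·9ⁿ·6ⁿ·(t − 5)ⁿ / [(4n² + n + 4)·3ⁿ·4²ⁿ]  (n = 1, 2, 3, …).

By the ratio test, |a_{n+1}/a_n| = [(4n² + n + 4)/(4(n+1)² + (n+1) + 4)] · 9·6/(3·16) → 9/8.
The series converges when 9/8 · |t − 5| < 1, giving R = 8/9.
Check t = 53/9: the series is dominated by a constant times Σ 1/n², which converges (p = 2 > 1).
At t = 37/9: absolute convergence follows by limit comparison with Σ 1/n².

[37/9, 53/9]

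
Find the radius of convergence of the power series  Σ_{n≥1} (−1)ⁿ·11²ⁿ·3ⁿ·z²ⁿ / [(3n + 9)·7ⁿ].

The ratio of consecutive coefficients is [(3n + 9)/(3(n+1) + 9)] · 121·3/7 → 363/7.
Since the exponent of z increases by 2 each term, convergence requires |z|² < 7/363, hence R = √21/33.

R = √21/33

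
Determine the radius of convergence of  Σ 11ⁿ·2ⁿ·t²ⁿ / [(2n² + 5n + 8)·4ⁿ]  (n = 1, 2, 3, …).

R = √22/11

The ratio of consecutive coefficients is [(2n² + 5n + 8)/(2(n+1)² + 5(n+1) + 8)] · 11·2/4 → 11/2.
Writing y = t², the series in y has radius 2/11, so |t| < √(2/11) and R = √22/11.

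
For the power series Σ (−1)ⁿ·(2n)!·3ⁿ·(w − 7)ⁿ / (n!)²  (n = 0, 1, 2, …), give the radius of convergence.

Apply the ratio test: |a_{n+1}| / |a_n| = (2n+1)·(2n+2)/(n+1)² · 3, which tends to 12 as n → ∞.
Thus R = 1/(12) = 1/12.

R = 1/12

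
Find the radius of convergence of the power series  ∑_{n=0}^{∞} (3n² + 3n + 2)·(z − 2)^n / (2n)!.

By the ratio test, |a_{n+1}/a_n| = (3(n+1)² + 3(n+1) + 2)/(3n² + 3n + 2) · 1/[(2n+1)·(2n+2)] → 0.
The limit is 0, so the series converges for all z; R = ∞.

R = ∞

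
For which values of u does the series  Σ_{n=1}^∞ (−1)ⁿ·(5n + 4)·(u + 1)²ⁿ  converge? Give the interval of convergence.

By the ratio test, |a_{n+1}/a_n| = (5(n+1) + 4)/(5n + 4) → 1.
Writing y = (u + 1)², the series in y has radius 1, so |u + 1| < √(1) = 1 and R = 1.
At u = 0: the terms have absolute value of order n, which does not tend to 0, so the series diverges by the divergence test.
Endpoint u = -2: the terms do not tend to 0, so the series diverges.

(-2, 0)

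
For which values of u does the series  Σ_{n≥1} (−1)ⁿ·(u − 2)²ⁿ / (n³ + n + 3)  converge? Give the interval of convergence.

By the ratio test, |a_{n+1}/a_n| = (n³ + n + 3)/((n+1)³ + (n+1) + 3) → 1.
Writing y = (u − 2)², the series in y has radius 1, so |u − 2| < √(1) = 1 and R = 1.
Check u = 3: absolute convergence follows by limit comparison with Σ 1/n³.
When u = 1, the series is dominated by a constant times Σ 1/n³, which converges (p = 3 > 1).

[1, 3]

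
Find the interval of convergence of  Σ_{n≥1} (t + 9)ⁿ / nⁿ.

(−∞, ∞)

Applying the root test, |a_n|^(1/n) = 1/n → 0.
Since the n-th root of |a_n| tends to 0, the series converges for all real t; R = ∞.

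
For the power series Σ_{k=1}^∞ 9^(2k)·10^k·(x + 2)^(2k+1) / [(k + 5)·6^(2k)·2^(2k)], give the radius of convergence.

R = 2√10/15

By the ratio test, |a_{k+1}/a_k| = [(k + 5)/((k+1) + 5)] · 81·10/(36·4) → 45/8.
Since the exponent of (x + 2) increases by 2 each term, convergence requires |x + 2|² < 8/45, hence R = 2√10/15.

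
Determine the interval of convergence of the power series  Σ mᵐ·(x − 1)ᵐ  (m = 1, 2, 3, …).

{1}

By the Cauchy root test, |a_m|^(1/m) = m → ∞.
The root grows without bound, so R = 0 (convergence only at x = 1).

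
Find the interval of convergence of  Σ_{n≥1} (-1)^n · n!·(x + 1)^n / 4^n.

By the ratio test, |a_{n+1}/a_n| = (n+1) · 1/4 → ∞.
The ratio grows without bound, so the series diverges whenever (x + 1) ≠ 0; it converges only at x = -1. R = 0.

{-1}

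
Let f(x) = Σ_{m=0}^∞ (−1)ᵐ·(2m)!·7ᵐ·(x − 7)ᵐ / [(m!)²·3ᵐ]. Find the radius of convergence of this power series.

Ratio test: |a_{m+1}/a_m| = (2m+1)·(2m+2)/(m+1)² · 7/3 → 28/3 as m → ∞.
The series converges when 28/3 · |x − 7| < 1, giving R = 3/28.

R = 3/28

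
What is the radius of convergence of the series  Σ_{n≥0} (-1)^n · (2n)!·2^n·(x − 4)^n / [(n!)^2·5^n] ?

Apply the ratio test: |a_{n+1}| / |a_n| = (2n+1)·(2n+2)/(n+1)² · 2/5, which tends to 8/5 as n → ∞.
Thus R = 1/(8/5) = 5/8.

R = 5/8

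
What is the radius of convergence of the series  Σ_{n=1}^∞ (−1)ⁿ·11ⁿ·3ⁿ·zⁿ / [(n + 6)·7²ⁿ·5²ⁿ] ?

R = 1225/33

Ratio test: |a_{n+1}/a_n| = [(n + 6)/((n+1) + 6)] · 11·3/(49·25) → 33/1225 as n → ∞.
Convergence for |z| · 33/1225 < 1, i.e. |z| < 1225/33. So R = 1225/33.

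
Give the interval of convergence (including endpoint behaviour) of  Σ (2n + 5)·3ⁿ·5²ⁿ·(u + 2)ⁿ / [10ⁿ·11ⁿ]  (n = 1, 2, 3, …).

(-52/15, -8/15)

Ratio test: |a_{n+1}/a_n| = [(2(n+1) + 5)/(2n + 5)] · 3·25/(10·11) → 15/22 as n → ∞.
Thus R = 1/(15/22) = 22/15.
Endpoint u = -8/15: the terms do not tend to 0, so the series diverges.
At u = -52/15: the terms have absolute value of order n, which does not tend to 0, so the series diverges by the divergence test.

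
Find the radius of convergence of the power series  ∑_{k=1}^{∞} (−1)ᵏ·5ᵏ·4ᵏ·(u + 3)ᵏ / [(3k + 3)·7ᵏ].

The ratio of consecutive coefficients is [(3k + 3)/(3(k+1) + 3)] · 5·4/7 → 20/7.
Hence the series converges for |u + 3| < 1/(20/7) = 7/20, so the radius of convergence is 7/20.

R = 7/20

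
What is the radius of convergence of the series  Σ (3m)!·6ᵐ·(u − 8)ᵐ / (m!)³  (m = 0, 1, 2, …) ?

The ratio of consecutive coefficients is (3m+1)·(3m+2)·(3m+3)/(m+1)³ · 6 → 162.
Hence the series converges for |u − 8| < 1/(162) = 1/162, so the radius of convergence is 1/162.

R = 1/162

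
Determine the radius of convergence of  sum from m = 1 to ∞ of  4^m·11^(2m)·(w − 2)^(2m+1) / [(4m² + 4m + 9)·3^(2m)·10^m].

Ratio test: |a_{m+1}/a_m| = [(4m² + 4m + 9)/(4(m+1)² + 4(m+1) + 9)] · 4·121/(9·10) → 242/45 as m → ∞.
Writing y = (w − 2)², the series in y has radius 45/242, so |w − 2| < √(45/242) and R = 3√10/22.

R = 3√10/22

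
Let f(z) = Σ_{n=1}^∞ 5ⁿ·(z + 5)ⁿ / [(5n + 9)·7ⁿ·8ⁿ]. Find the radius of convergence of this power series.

R = 56/5

Apply the ratio test: |a_{n+1}| / |a_n| = [(5n + 9)/(5(n+1) + 9)] · 5/(7·8), which tends to 5/56 as n → ∞.
Hence the series converges for |z + 5| < 1/(5/56) = 56/5, so the radius of convergence is 56/5.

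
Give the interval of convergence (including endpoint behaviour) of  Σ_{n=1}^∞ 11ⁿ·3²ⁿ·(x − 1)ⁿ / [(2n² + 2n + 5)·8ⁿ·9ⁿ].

[3/11, 19/11]

Ratio test: |a_{n+1}/a_n| = [(2n² + 2n + 5)/(2(n+1)² + 2(n+1) + 5)] · 11·9/(8·9) → 11/8 as n → ∞.
The series converges when 11/8 · |x − 1| < 1, giving R = 8/11.
Endpoint x = 19/11: absolute convergence follows by limit comparison with Σ 1/n².
Check x = 3/11: absolute convergence follows by limit comparison with Σ 1/n².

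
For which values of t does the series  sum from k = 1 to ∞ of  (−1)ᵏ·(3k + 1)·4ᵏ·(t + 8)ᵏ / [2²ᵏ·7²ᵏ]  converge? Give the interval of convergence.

Apply the ratio test: |a_{k+1}| / |a_k| = [(3(k+1) + 1)/(3k + 1)] · 4/(4·49), which tends to 1/49 as k → ∞.
The series converges when 1/49 · |t + 8| < 1, giving R = 49.
Endpoint t = 41: the terms do not tend to 0, so the series diverges.
At t = -57: the terms have absolute value of order k, which does not tend to 0, so the series diverges by the divergence test.

(-57, 41)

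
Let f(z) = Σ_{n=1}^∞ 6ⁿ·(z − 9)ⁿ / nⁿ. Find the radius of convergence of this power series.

By the Cauchy root test, |a_n|^(1/n) = 6/n → 0.
Since the n-th root of |a_n| tends to 0, the series converges for all real z; R = ∞.

R = ∞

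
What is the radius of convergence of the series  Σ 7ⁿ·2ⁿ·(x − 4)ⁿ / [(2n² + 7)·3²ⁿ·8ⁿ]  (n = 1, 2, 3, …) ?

R = 36/7

Apply the ratio test: |a_{n+1}| / |a_n| = [(2n² + 7)/(2(n+1)² + 7)] · 7·2/(9·8), which tends to 7/36 as n → ∞.
Hence the series converges for |x − 4| < 1/(7/36) = 36/7, so the radius of convergence is 36/7.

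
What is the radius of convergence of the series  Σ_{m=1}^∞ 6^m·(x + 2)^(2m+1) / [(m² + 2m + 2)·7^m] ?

The ratio of consecutive coefficients is [(m² + 2m + 2)/((m+1)² + 2(m+1) + 2)] · 6/7 → 6/7.
Since the exponent of (x + 2) increases by 2 each term, convergence requires |x + 2|² < 7/6, hence R = √42/6.

R = √42/6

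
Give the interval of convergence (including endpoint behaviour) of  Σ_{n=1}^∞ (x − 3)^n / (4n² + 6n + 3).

[2, 4]

Apply the ratio test: |a_{n+1}| / |a_n| = (4n² + 6n + 3)/(4(n+1)² + 6(n+1) + 3), which tends to 1 as n → ∞.
Convergence for |x − 3| < 1, so R = 1.
At x = 4: the terms are on the order of 1/n², so the series converges absolutely by comparison with the p-series (p = 2 > 1).
Endpoint x = 2: absolute convergence follows by limit comparison with Σ 1/n².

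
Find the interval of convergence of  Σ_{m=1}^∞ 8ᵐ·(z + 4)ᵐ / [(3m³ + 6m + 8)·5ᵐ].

[-37/8, -27/8]

By the ratio test, |a_{m+1}/a_m| = [(3m³ + 6m + 8)/(3(m+1)³ + 6(m+1) + 8)] · 8/5 → 8/5.
Convergence for |z + 4| · 8/5 < 1, i.e. |z + 4| < 5/8. So R = 5/8.
Check z = -27/8: the series is dominated by a constant times Σ 1/m³, which converges (p = 3 > 1).
Check z = -37/8: the terms are on the order of 1/m³, so the series converges absolutely by comparison with the p-series (p = 3 > 1).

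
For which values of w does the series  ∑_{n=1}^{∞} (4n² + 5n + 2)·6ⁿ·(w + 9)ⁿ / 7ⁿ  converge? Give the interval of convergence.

(-61/6, -47/6)

The ratio of consecutive coefficients is [(4(n+1)² + 5(n+1) + 2)/(4n² + 5n + 2)] · 6/7 → 6/7.
Thus R = 1/(6/7) = 7/6.
At w = -47/6: the n-th term does not approach 0; divergence by the term test.
Endpoint w = -61/6: the terms do not tend to 0, so the series diverges.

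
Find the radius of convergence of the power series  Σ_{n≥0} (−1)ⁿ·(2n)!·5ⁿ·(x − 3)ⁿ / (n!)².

R = 1/20

By the ratio test, |a_{n+1}/a_n| = (2n+1)·(2n+2)/(n+1)² · 5 → 20.
Hence the series converges for |x − 3| < 1/(20) = 1/20, so the radius of convergence is 1/20.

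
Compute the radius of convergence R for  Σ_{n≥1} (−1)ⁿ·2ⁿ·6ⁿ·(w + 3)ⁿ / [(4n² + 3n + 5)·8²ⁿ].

By the ratio test, |a_{n+1}/a_n| = [(4n² + 3n + 5)/(4(n+1)² + 3(n+1) + 5)] · 2·6/64 → 3/16.
The series converges when 3/16 · |w + 3| < 1, giving R = 16/3.

R = 16/3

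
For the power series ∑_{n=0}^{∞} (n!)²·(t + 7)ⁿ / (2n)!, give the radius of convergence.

Apply the ratio test: |a_{n+1}| / |a_n| = (n+1)²/[(2n+1)·(2n+2)], which tends to 1/4 as n → ∞.
The series converges when 1/4 · |t + 7| < 1, giving R = 4.

R = 4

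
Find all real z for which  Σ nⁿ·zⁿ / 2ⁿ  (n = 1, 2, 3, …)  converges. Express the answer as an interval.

Applying the root test, |a_n|^(1/n) = n/2 → ∞.
Since the n-th root of |a_n| is unbounded, the series converges only at z = 0; R = 0.

{0}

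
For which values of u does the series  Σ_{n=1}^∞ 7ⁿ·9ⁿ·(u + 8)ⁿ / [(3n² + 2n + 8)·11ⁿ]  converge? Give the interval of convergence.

[-515/63, -493/63]

Apply the ratio test: |a_{n+1}| / |a_n| = [(3n² + 2n + 8)/(3(n+1)² + 2(n+1) + 8)] · 7·9/11, which tends to 63/11 as n → ∞.
Convergence for |u + 8| · 63/11 < 1, i.e. |u + 8| < 11/63. So R = 11/63.
At u = -493/63: the terms are on the order of 1/n², so the series converges absolutely by comparison with the p-series (p = 2 > 1).
At u = -515/63: absolute convergence follows by limit comparison with Σ 1/n².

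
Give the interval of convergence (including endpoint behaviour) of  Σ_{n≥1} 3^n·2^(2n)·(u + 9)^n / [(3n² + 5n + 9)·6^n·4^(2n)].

[-17, -1]

Apply the ratio test: |a_{n+1}| / |a_n| = [(3n² + 5n + 9)/(3(n+1)² + 5(n+1) + 9)] · 3·4/(6·16), which tends to 1/8 as n → ∞.
The series converges when 1/8 · |u + 9| < 1, giving R = 8.
At u = -1: the series is dominated by a constant times Σ 1/n², which converges (p = 2 > 1).
When u = -17, the terms are on the order of 1/n², so the series converges absolutely by comparison with the p-series (p = 2 > 1).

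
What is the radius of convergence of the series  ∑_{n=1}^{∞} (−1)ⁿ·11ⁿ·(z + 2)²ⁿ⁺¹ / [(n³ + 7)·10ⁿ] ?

R = √110/11

The ratio of consecutive coefficients is [(n³ + 7)/((n+1)³ + 7)] · 11/10 → 11/10.
Successive powers of (z + 2) differ by 2, so the series converges when |z + 2|² · 11/10 < 1, i.e. |z + 2| < √(10/11). So R = √110/11.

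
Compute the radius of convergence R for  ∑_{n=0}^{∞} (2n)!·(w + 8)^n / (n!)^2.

R = 1/4

Apply the ratio test: |a_{n+1}| / |a_n| = (2n+1)·(2n+2)/(n+1)², which tends to 4 as n → ∞.
Hence the series converges for |w + 8| < 1/(4) = 1/4, so the radius of convergence is 1/4.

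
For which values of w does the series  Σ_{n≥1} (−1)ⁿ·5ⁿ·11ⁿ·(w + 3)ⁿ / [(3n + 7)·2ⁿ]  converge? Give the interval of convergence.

(-167/55, -163/55]

Ratio test: |a_{n+1}/a_n| = [(3n + 7)/(3(n+1) + 7)] · 5·11/2 → 55/2 as n → ∞.
The series converges when 55/2 · |w + 3| < 1, giving R = 2/55.
When w = -163/55, the terms alternate in sign and decrease monotonically to 0 in absolute value (size ~ c/n), so the alternating series test gives convergence.
Check w = -167/55: the terms are asymptotic to a nonzero constant times 1/n, so the series diverges by limit comparison with Σ 1/n.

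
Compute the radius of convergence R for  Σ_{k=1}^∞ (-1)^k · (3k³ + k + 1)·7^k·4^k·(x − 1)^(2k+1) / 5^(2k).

Apply the ratio test: |a_{k+1}| / |a_k| = [(3(k+1)³ + (k+1) + 1)/(3k³ + k + 1)] · 7·4/25, which tends to 28/25 as k → ∞.
Writing y = (x − 1)², the series in y has radius 25/28, so |x − 1| < √(25/28) and R = 5√7/14.

R = 5√7/14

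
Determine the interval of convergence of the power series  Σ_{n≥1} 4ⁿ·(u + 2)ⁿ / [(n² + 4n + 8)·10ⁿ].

[-9/2, 1/2]

Apply the ratio test: |a_{n+1}| / |a_n| = [(n² + 4n + 8)/((n+1)² + 4(n+1) + 8)] · 4/10, which tends to 2/5 as n → ∞.
The series converges when 2/5 · |u + 2| < 1, giving R = 5/2.
Endpoint u = 1/2: the terms are on the order of 1/n², so the series converges absolutely by comparison with the p-series (p = 2 > 1).
At u = -9/2: the series is dominated by a constant times Σ 1/n², which converges (p = 2 > 1).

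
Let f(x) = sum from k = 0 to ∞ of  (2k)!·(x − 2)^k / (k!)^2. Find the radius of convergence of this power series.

The ratio of consecutive coefficients is (2k+1)·(2k+2)/(k+1)² → 4.
The series converges when 4 · |x − 2| < 1, giving R = 1/4.

R = 1/4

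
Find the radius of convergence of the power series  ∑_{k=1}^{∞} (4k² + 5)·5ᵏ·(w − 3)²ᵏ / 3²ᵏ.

By the ratio test, |a_{k+1}/a_k| = [(4(k+1)² + 5)/(4k² + 5)] · 5/9 → 5/9.
Successive powers of (w − 3) differ by 2, so the series converges when |w − 3|² · 5/9 < 1, i.e. |w − 3| < √(9/5). So R = 3√5/5.

R = 3√5/5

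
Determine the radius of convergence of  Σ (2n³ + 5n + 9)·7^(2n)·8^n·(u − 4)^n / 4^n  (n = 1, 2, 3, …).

The ratio of consecutive coefficients is [(2(n+1)³ + 5(n+1) + 9)/(2n³ + 5n + 9)] · 49·8/4 → 98.
Convergence for |u − 4| · 98 < 1, i.e. |u − 4| < 1/98. So R = 1/98.

R = 1/98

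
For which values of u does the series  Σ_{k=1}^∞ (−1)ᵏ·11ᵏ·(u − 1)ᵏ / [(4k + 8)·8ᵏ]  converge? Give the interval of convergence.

(3/11, 19/11]

The ratio of consecutive coefficients is [(4k + 8)/(4(k+1) + 8)] · 11/8 → 11/8.
Thus R = 1/(11/8) = 8/11.
Check u = 19/11: the terms alternate in sign and decrease monotonically to 0 in absolute value (size ~ c/k), so the alternating series test gives convergence.
Endpoint u = 3/11: the terms are asymptotic to a nonzero constant times 1/k, so the series diverges by limit comparison with Σ 1/k.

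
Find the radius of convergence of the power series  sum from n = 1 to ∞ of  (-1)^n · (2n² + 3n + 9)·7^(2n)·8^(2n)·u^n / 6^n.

The ratio of consecutive coefficients is [(2(n+1)² + 3(n+1) + 9)/(2n² + 3n + 9)] · 49·64/6 → 1568/3.
Thus R = 1/(1568/3) = 3/1568.

R = 3/1568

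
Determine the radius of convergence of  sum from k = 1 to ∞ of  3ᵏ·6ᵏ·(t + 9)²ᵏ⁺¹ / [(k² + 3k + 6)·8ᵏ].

R = 2/3

The ratio of consecutive coefficients is [(k² + 3k + 6)/((k+1)² + 3(k+1) + 6)] · 3·6/8 → 9/4.
Successive powers of (t + 9) differ by 2, so the series converges when |t + 9|² · 9/4 < 1, i.e. |t + 9| < √(4/9) = 2/3. So R = 2/3.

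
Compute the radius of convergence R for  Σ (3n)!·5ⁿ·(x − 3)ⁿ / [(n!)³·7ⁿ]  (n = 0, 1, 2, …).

R = 7/135

Ratio test: |a_{n+1}/a_n| = (3n+1)·(3n+2)·(3n+3)/(n+1)³ · 5/7 → 135/7 as n → ∞.
The series converges when 135/7 · |x − 3| < 1, giving R = 7/135.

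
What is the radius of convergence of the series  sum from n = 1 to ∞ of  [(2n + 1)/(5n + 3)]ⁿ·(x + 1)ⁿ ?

R = 5/2

Applying the root test, |a_n|^(1/n) = (2n + 1)/(5n + 3) → 2/5.
Thus R = 1/(2/5) = 5/2.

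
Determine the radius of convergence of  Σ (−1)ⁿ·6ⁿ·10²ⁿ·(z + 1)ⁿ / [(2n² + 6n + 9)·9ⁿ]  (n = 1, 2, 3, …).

R = 3/200

By the ratio test, |a_{n+1}/a_n| = [(2n² + 6n + 9)/(2(n+1)² + 6(n+1) + 9)] · 6·100/9 → 200/3.
The series converges when 200/3 · |z + 1| < 1, giving R = 3/200.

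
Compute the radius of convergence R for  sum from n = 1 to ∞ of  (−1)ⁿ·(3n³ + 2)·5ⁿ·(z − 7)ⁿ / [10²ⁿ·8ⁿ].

R = 160

By the ratio test, |a_{n+1}/a_n| = [(3(n+1)³ + 2)/(3n³ + 2)] · 5/(100·8) → 1/160.
Convergence for |z − 7| · 1/160 < 1, i.e. |z − 7| < 160. So R = 160.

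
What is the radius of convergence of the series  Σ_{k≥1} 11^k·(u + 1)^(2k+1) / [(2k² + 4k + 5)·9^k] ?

R = 3√11/11

By the ratio test, |a_{k+1}/a_k| = [(2k² + 4k + 5)/(2(k+1)² + 4(k+1) + 5)] · 11/9 → 11/9.
Writing y = (u + 1)², the series in y has radius 9/11, so |u + 1| < √(9/11) and R = 3√11/11.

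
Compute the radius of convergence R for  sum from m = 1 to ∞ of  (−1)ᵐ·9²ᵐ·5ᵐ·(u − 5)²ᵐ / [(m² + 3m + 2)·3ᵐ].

R = √15/45

Apply the ratio test: |a_{m+1}| / |a_m| = [(m² + 3m + 2)/((m+1)² + 3(m+1) + 2)] · 81·5/3, which tends to 135 as m → ∞.
Successive powers of (u − 5) differ by 2, so the series converges when |u − 5|² · 135 < 1, i.e. |u − 5| < √(1/135). So R = √15/45.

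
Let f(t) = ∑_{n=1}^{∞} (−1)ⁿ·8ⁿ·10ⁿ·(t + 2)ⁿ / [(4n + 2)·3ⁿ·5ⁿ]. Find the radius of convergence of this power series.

Apply the ratio test: |a_{n+1}| / |a_n| = [(4n + 2)/(4(n+1) + 2)] · 8·10/(3·5), which tends to 16/3 as n → ∞.
The series converges when 16/3 · |t + 2| < 1, giving R = 3/16.

R = 3/16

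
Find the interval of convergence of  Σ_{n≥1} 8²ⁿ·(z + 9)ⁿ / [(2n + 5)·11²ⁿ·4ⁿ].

The ratio of consecutive coefficients is [(2n + 5)/(2(n+1) + 5)] · 64/(121·4) → 16/121.
The series converges when 16/121 · |z + 9| < 1, giving R = 121/16.
When z = -23/16, comparison with the harmonic series Σ 1/n shows the series diverges.
Endpoint z = -265/16: an alternating series whose terms decrease to 0 in absolute value, so it converges by the Leibniz criterion.

[-265/16, -23/16)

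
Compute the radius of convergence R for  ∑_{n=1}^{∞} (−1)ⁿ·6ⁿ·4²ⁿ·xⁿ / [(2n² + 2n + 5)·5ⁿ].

R = 5/96

The ratio of consecutive coefficients is [(2n² + 2n + 5)/(2(n+1)² + 2(n+1) + 5)] · 6·16/5 → 96/5.
Thus R = 1/(96/5) = 5/96.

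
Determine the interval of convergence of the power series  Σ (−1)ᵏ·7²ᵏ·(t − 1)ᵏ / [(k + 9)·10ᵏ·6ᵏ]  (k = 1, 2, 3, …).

The ratio of consecutive coefficients is [(k + 9)/((k+1) + 9)] · 49/(10·6) → 49/60.
Convergence for |t − 1| · 49/60 < 1, i.e. |t − 1| < 60/49. So R = 60/49.
Endpoint t = 109/49: an alternating series whose terms decrease to 0 in absolute value, so it converges by the Leibniz criterion.
Endpoint t = -11/49: the terms behave like c/k; limit comparison with the harmonic series gives divergence.

(-11/49, 109/49]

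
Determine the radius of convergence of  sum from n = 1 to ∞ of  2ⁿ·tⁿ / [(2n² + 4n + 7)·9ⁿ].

R = 9/2

The ratio of consecutive coefficients is [(2n² + 4n + 7)/(2(n+1)² + 4(n+1) + 7)] · 2/9 → 2/9.
The series converges when 2/9 · |t| < 1, giving R = 9/2.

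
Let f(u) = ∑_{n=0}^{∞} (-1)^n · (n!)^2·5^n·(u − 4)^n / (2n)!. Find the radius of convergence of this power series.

R = 4/5

Apply the ratio test: |a_{n+1}| / |a_n| = (n+1)²/[(2n+1)·(2n+2)] · 5, which tends to 5/4 as n → ∞.
Thus R = 1/(5/4) = 4/5.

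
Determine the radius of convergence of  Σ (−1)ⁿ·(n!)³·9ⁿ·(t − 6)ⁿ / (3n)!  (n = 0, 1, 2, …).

R = 3

Ratio test: |a_{n+1}/a_n| = (n+1)³/[(3n+1)·(3n+2)·(3n+3)] · 9 → 1/3 as n → ∞.
Convergence for |t − 6| · 1/3 < 1, i.e. |t − 6| < 3. So R = 3.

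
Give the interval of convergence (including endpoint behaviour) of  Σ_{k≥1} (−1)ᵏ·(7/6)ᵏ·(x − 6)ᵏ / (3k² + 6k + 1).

[36/7, 48/7]

By the ratio test, |a_{k+1}/a_k| = [(3k² + 6k + 1)/(3(k+1)² + 6(k+1) + 1)] · 7/6 → 7/6.
Thus R = 1/(7/6) = 6/7.
Check x = 48/7: the series is dominated by a constant times Σ 1/k², which converges (p = 2 > 1).
When x = 36/7, the terms are on the order of 1/k², so the series converges absolutely by comparison with the p-series (p = 2 > 1).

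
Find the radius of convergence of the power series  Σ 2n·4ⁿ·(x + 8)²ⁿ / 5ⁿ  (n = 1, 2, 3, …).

Ratio test: |a_{n+1}/a_n| = [2(n+1)/2n] · 4/5 → 4/5 as n → ∞.
Writing y = (x + 8)², the series in y has radius 5/4, so |x + 8| < √(5/4) and R = √5/2.

R = √5/2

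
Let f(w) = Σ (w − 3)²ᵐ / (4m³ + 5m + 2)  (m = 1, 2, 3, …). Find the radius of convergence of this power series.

Ratio test: |a_{m+1}/a_m| = (4m³ + 5m + 2)/(4(m+1)³ + 5(m+1) + 2) → 1 as m → ∞.
Since the exponent of (w − 3) increases by 2 each term, convergence requires |w − 3|² < 1, hence R = 1.

R = 1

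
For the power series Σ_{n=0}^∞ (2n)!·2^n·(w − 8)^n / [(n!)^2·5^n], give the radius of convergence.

R = 5/8

The ratio of consecutive coefficients is (2n+1)·(2n+2)/(n+1)² · 2/5 → 8/5.
Convergence for |w − 8| · 8/5 < 1, i.e. |w − 8| < 5/8. So R = 5/8.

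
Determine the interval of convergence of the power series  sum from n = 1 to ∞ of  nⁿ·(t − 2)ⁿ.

By the Cauchy root test, |a_n|^(1/n) = n → ∞.
Since the n-th root of |a_n| is unbounded, the series converges only at t = 2; R = 0.

{2}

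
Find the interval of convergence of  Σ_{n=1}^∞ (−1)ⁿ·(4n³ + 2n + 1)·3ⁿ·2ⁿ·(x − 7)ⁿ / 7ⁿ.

By the ratio test, |a_{n+1}/a_n| = [(4(n+1)³ + 2(n+1) + 1)/(4n³ + 2n + 1)] · 3·2/7 → 6/7.
Thus R = 1/(6/7) = 7/6.
Endpoint x = 49/6: the n-th term does not approach 0; divergence by the term test.
Endpoint x = 35/6: the n-th term does not approach 0; divergence by the term test.

(35/6, 49/6)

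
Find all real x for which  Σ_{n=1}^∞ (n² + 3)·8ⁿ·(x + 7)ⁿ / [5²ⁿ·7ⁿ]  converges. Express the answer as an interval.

Apply the ratio test: |a_{n+1}| / |a_n| = [((n+1)² + 3)/(n² + 3)] · 8/(25·7), which tends to 8/175 as n → ∞.
Thus R = 1/(8/175) = 175/8.
When x = 119/8, the terms have absolute value of order n², which does not tend to 0, so the series diverges by the divergence test.
At x = -231/8: the n-th term does not approach 0; divergence by the term test.

(-231/8, 119/8)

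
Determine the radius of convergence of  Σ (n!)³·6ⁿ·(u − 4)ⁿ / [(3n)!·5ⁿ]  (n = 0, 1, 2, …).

R = 45/2

The ratio of consecutive coefficients is (n+1)³/[(3n+1)·(3n+2)·(3n+3)] · 6/5 → 2/45.
The series converges when 2/45 · |u − 4| < 1, giving R = 45/2.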